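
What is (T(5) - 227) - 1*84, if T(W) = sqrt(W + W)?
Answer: -311 + sqrt(10) ≈ -307.84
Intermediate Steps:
T(W) = sqrt(2)*sqrt(W) (T(W) = sqrt(2*W) = sqrt(2)*sqrt(W))
(T(5) - 227) - 1*84 = (sqrt(2)*sqrt(5) - 227) - 1*84 = (sqrt(10) - 227) - 84 = (-227 + sqrt(10)) - 84 = -311 + sqrt(10)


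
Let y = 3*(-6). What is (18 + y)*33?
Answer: 0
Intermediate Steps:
y = -18
(18 + y)*33 = (18 - 18)*33 = 0*33 = 0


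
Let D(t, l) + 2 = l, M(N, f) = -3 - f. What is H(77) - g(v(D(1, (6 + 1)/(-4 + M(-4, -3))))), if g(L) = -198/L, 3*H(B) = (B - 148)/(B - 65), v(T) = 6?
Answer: 1117/36 ≈ 31.028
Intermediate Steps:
D(t, l) = -2 + l
H(B) = (-148 + B)/(3*(-65 + B)) (H(B) = ((B - 148)/(B - 65))/3 = ((-148 + B)/(-65 + B))/3 = (-148 + B)/(3*(-65 + B)))
H(77) - g(v(D(1, (6 + 1)/(-4 + M(-4, -3))))) = (-148 + 77)/(3*(-65 + 77)) - (-198)/6 = (1/3)*(-71)/12 - (-198)/6 = (1/3)*(1/12)*(-71) - 1*(-33) = -71/36 + 33 = 1117/36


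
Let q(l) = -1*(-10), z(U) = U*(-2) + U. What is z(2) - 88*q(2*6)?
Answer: -882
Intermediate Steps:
z(U) = -U (z(U) = -2*U + U = -U)
q(l) = 10
z(2) - 88*q(2*6) = -1*2 - 88*10 = -2 - 880 = -882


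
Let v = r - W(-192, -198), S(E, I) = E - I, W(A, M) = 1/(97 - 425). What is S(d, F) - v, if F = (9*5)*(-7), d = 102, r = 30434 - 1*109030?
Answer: 25916263/328 ≈ 79013.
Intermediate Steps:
W(A, M) = -1/328 (W(A, M) = 1/(-328) = -1/328)
r = -78596 (r = 30434 - 109030 = -78596)
F = -315 (F = 45*(-7) = -315)
v = -25779487/328 (v = -78596 - 1*(-1/328) = -78596 + 1/328 = -25779487/328 ≈ -78596.)
S(d, F) - v = (102 - 1*(-315)) - 1*(-25779487/328) = (102 + 315) + 25779487/328 = 417 + 25779487/328 = 25916263/328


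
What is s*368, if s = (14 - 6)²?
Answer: 23552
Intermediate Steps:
s = 64 (s = 8² = 64)
s*368 = 64*368 = 23552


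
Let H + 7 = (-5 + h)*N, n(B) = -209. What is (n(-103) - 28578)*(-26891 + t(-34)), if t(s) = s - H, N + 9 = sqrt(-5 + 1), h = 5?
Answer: 774888466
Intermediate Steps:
N = -9 + 2*I (N = -9 + sqrt(-5 + 1) = -9 + sqrt(-4) = -9 + 2*I ≈ -9.0 + 2.0*I)
H = -7 (H = -7 + (-5 + 5)*(-9 + 2*I) = -7 + 0*(-9 + 2*I) = -7 + 0 = -7)
t(s) = 7 + s (t(s) = s - 1*(-7) = s + 7 = 7 + s)
(n(-103) - 28578)*(-26891 + t(-34)) = (-209 - 28578)*(-26891 + (7 - 34)) = -28787*(-26891 - 27) = -28787*(-26918) = 774888466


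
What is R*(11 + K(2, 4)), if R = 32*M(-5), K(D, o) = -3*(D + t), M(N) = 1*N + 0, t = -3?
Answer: -2240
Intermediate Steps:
M(N) = N (M(N) = N + 0 = N)
K(D, o) = 9 - 3*D (K(D, o) = -3*(D - 3) = -3*(-3 + D) = 9 - 3*D)
R = -160 (R = 32*(-5) = -160)
R*(11 + K(2, 4)) = -160*(11 + (9 - 3*2)) = -160*(11 + (9 - 6)) = -160*(11 + 3) = -160*14 = -2240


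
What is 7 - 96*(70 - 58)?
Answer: -1145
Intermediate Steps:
7 - 96*(70 - 58) = 7 - 96*12 = 7 - 1152 = -1145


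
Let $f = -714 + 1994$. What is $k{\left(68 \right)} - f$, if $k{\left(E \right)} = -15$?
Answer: $-1295$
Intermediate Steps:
$f = 1280$
$k{\left(68 \right)} - f = -15 - 1280 = -1295$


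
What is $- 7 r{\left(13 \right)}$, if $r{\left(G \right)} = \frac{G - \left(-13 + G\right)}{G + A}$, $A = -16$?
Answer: $\frac{91}{3} \approx 30.333$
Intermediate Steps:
$r{\left(G \right)} = \frac{13}{-16 + G}$ ($r{\left(G \right)} = \frac{G - \left(-13 + G\right)}{G - 16} = \frac{13}{-16 + G}$)
$- 7 r{\left(13 \right)} = - 7 \frac{13}{-16 + 13} = - 7 \frac{13}{-3} = - 7 \cdot 13 \left(- \frac{1}{3}\right) = \left(-7\right) \left(- \frac{13}{3}\right) = \frac{91}{3}$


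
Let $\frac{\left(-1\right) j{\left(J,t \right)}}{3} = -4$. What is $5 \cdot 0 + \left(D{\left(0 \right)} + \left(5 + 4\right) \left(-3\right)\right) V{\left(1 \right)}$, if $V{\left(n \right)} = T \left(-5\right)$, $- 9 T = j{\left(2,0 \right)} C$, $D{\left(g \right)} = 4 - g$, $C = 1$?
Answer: $- \frac{460}{3} \approx -153.33$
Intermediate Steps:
$j{\left(J,t \right)} = 12$ ($j{\left(J,t \right)} = \left(-3\right) \left(-4\right) = 12$)
$T = - \frac{4}{3}$ ($T = - \frac{12 \cdot 1}{9} = \left(- \frac{1}{9}\right) 12 = - \frac{4}{3} \approx -1.3333$)
$V{\left(n \right)} = \frac{20}{3}$ ($V{\left(n \right)} = \left(- \frac{4}{3}\right) \left(-5\right) = \frac{20}{3}$)
$5 \cdot 0 + \left(D{\left(0 \right)} + \left(5 + 4\right) \left(-3\right)\right) V{\left(1 \right)} = 5 \cdot 0 + \left(\left(4 - 0\right) + \left(5 + 4\right) \left(-3\right)\right) \frac{20}{3} = 0 + \left(\left(4 + 0\right) + 9 \left(-3\right)\right) \frac{20}{3} = 0 + \left(4 - 27\right) \frac{20}{3} = 0 - \frac{460}{3} = - \frac{460}{3}$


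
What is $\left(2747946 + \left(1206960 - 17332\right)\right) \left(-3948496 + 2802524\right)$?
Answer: $-4512349551928$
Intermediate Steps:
$\left(2747946 + \left(1206960 - 17332\right)\right) \left(-3948496 + 2802524\right) = \left(2747946 + \left(1206960 - 17332\right)\right) \left(-1145972\right) = \left(2747946 + 1189628\right) \left(-1145972\right) = 3937574 \left(-1145972\right) = -4512349551928$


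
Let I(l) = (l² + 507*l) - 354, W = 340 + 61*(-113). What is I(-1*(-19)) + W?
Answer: 3087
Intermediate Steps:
W = -6553 (W = 340 - 6893 = -6553)
I(l) = -354 + l² + 507*l
I(-1*(-19)) + W = (-354 + (-1*(-19))² + 507*(-1*(-19))) - 6553 = (-354 + 19² + 507*19) - 6553 = (-354 + 361 + 9633) - 6553 = 9640 - 6553 = 3087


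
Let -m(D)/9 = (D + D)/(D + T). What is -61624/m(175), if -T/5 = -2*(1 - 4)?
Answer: 893548/315 ≈ 2836.7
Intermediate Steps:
T = -30 (T = -(-10)*(1 - 4) = -(-10)*(-3) = -5*6 = -30)
m(D) = -18*D/(-30 + D) (m(D) = -9*(D + D)/(D - 30) = -9*2*D/(-30 + D) = -18*D/(-30 + D))
-61624/m(175) = -61624/((-18*175/(-30 + 175))) = -61624/((-18*175/145)) = -61624/((-18*175*1/145)) = -61624/(-630/29) = -61624*(-29/630) = 893548/315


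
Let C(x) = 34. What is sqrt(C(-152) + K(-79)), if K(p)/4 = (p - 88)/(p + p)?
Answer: 2*sqrt(59645)/79 ≈ 6.1829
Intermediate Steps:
K(p) = 2*(-88 + p)/p (K(p) = 4*((p - 88)/(p + p)) = 4*((-88 + p)/((2*p))) = 4*((-88 + p)*(1/(2*p))) = 4*((-88 + p)/(2*p)) = 2*(-88 + p)/p)
sqrt(C(-152) + K(-79)) = sqrt(34 + (2 - 176/(-79))) = sqrt(34 + (2 - 176*(-1/79))) = sqrt(34 + (2 + 176/79)) = sqrt(34 + 334/79) = sqrt(3020/79) = 2*sqrt(59645)/79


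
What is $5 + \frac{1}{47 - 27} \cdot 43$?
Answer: $\frac{143}{20} \approx 7.15$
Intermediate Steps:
$5 + \frac{1}{47 - 27} \cdot 43 = 5 + \frac{1}{20} \cdot 43 = 5 + \frac{43}{20} = \frac{143}{20}$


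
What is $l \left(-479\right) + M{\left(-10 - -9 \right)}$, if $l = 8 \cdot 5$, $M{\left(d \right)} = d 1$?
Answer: $-19161$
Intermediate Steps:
$M{\left(d \right)} = d$
$l = 40$
$l \left(-479\right) + M{\left(-10 - -9 \right)} = 40 \left(-479\right) - 1 = -19160 + \left(-10 + 9\right) = -19160 - 1 = -19161$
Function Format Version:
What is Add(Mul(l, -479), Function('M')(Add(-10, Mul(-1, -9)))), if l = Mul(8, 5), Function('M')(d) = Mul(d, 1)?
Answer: -19161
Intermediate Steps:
Function('M')(d) = d
l = 40
Add(Mul(l, -479), Function('M')(Add(-10, Mul(-1, -9)))) = Add(Mul(40, -479), Add(-10, Mul(-1, -9))) = Add(-19160, Add(-10, 9)) = Add(-19160, -1) = -19161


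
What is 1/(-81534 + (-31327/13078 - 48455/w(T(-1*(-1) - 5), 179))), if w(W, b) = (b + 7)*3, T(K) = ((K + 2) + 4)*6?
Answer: -1824381/148911874193 ≈ -1.2251e-5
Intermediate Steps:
T(K) = 36 + 6*K (T(K) = ((2 + K) + 4)*6 = (6 + K)*6 = 36 + 6*K)
w(W, b) = 21 + 3*b (w(W, b) = (7 + b)*3 = 21 + 3*b)
1/(-81534 + (-31327/13078 - 48455/w(T(-1*(-1) - 5), 179))) = 1/(-81534 + (-31327/13078 - 48455/(21 + 3*179))) = 1/(-81534 + (-31327*1/13078 - 48455/(21 + 537))) = 1/(-81534 + (-31327/13078 - 48455/558)) = 1/(-81534 - 162793739/1824381) = 1/(-148911874193/1824381) = -1824381/148911874193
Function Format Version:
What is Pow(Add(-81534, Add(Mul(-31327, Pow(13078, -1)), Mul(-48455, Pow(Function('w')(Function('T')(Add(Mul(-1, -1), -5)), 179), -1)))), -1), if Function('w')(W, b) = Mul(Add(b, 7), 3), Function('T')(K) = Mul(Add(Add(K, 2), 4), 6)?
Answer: Rational(-1824381, 148911874193) ≈ -1.2251e-5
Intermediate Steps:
Function('T')(K) = Add(36, Mul(6, K)) (Function('T')(K) = Mul(Add(Add(2, K), 4), 6) = Mul(Add(6, K), 6) = Add(36, Mul(6, K)))
Function('w')(W, b) = Add(21, Mul(3, b)) (Function('w')(W, b) = Mul(Add(7, b), 3) = Add(21, Mul(3, b)))
Pow(Add(-81534, Add(Mul(-31327, Pow(13078, -1)), Mul(-48455, Pow(Function('w')(Function('T')(Add(Mul(-1, -1), -5)), 179), -1)))), -1) = Pow(Add(-81534, Add(Mul(-31327, Pow(13078, -1)), Mul(-48455, Pow(Add(21, Mul(3, 179)), -1)))), -1) = Pow(Add(-81534, Add(Mul(-31327, Rational(1, 13078)), Mul(-48455, Pow(Add(21, 537), -1)))), -1) = Pow(Add(-81534, Add(Rational(-31327, 13078), Mul(-48455, Pow(558, -1)))), -1) = Pow(Add(-81534, Add(Rational(-31327, 13078), Mul(-48455, Rational(1, 558)))), -1) = Pow(Add(-81534, Add(Rational(-31327, 13078), Rational(-48455, 558))), -1) = Pow(Add(-81534, Rational(-162793739, 1824381)), -1) = Pow(Rational(-148911874193, 1824381), -1) = Rational(-1824381, 148911874193)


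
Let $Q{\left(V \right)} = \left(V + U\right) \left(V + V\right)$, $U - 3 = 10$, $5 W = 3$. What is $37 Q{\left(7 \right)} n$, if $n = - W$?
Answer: $-6216$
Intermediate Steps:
$W = \frac{3}{5}$ ($W = \frac{1}{5} \cdot 3 = \frac{3}{5} \approx 0.6$)
$U = 13$ ($U = 3 + 10 = 13$)
$n = - \frac{3}{5}$ ($n = \left(-1\right) \frac{3}{5} = - \frac{3}{5} \approx -0.6$)
$Q{\left(V \right)} = 2 V \left(13 + V\right)$ ($Q{\left(V \right)} = \left(V + 13\right) \left(V + V\right) = \left(13 + V\right) 2 V = 2 V \left(13 + V\right)$)
$37 Q{\left(7 \right)} n = 37 \cdot 2 \cdot 7 \left(13 + 7\right) \left(- \frac{3}{5}\right) = 37 \cdot 2 \cdot 7 \cdot 20 \left(- \frac{3}{5}\right) = 37 \cdot 280 \left(- \frac{3}{5}\right) = 10360 \left(- \frac{3}{5}\right) = -6216$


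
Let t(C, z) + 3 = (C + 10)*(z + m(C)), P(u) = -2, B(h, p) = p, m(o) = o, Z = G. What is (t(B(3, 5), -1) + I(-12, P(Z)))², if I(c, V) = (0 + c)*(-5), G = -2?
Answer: 13689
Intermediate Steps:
Z = -2
I(c, V) = -5*c (I(c, V) = c*(-5) = -5*c)
t(C, z) = -3 + (10 + C)*(C + z) (t(C, z) = -3 + (C + 10)*(z + C) = -3 + (10 + C)*(C + z))
(t(B(3, 5), -1) + I(-12, P(Z)))² = ((-3 + 5² + 10*5 + 10*(-1) + 5*(-1)) - 5*(-12))² = ((-3 + 25 + 50 - 10 - 5) + 60)² = (57 + 60)² = 117² = 13689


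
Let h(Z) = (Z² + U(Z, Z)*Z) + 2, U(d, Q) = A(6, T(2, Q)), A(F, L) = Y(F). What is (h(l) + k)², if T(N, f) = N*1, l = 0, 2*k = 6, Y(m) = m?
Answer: 25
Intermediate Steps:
k = 3 (k = (½)*6 = 3)
T(N, f) = N
A(F, L) = F
U(d, Q) = 6
h(Z) = 2 + Z² + 6*Z (h(Z) = (Z² + 6*Z) + 2 = 2 + Z² + 6*Z)
(h(l) + k)² = ((2 + 0² + 6*0) + 3)² = ((2 + 0 + 0) + 3)² = (2 + 3)² = 5² = 25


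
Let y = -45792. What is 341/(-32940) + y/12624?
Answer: -31514443/8663220 ≈ -3.6377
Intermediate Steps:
341/(-32940) + y/12624 = 341/(-32940) - 45792/12624 = 341*(-1/32940) - 45792*1/12624 = -341/32940 - 954/263 = -31514443/8663220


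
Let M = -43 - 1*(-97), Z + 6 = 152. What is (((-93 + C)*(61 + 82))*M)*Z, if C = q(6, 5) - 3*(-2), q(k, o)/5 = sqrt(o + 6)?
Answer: -98084844 + 5637060*sqrt(11) ≈ -7.9389e+7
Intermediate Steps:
Z = 146 (Z = -6 + 152 = 146)
q(k, o) = 5*sqrt(6 + o) (q(k, o) = 5*sqrt(o + 6) = 5*sqrt(6 + o))
C = 6 + 5*sqrt(11) (C = 5*sqrt(6 + 5) - 3*(-2) = 5*sqrt(11) + 6 = 6 + 5*sqrt(11) ≈ 22.583)
M = 54 (M = -43 + 97 = 54)
(((-93 + C)*(61 + 82))*M)*Z = (((-93 + (6 + 5*sqrt(11)))*(61 + 82))*54)*146 = (((-87 + 5*sqrt(11))*143)*54)*146 = ((-12441 + 715*sqrt(11))*54)*146 = (-671814 + 38610*sqrt(11))*146 = -98084844 + 5637060*sqrt(11)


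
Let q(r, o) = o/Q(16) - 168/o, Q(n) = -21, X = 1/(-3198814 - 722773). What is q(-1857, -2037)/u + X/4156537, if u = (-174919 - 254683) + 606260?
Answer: 51166395170471499/93105919590774003298 ≈ 0.00054955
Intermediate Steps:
X = -1/3921587 (X = 1/(-3921587) = -1/3921587 ≈ -2.5500e-7)
q(r, o) = -168/o - o/21 (q(r, o) = o/(-21) - 168/o = o*(-1/21) - 168/o = -o/21 - 168/o = -168/o - o/21)
u = 176658 (u = -429602 + 606260 = 176658)
q(-1857, -2037)/u + X/4156537 = (-168/(-2037) - 1/21*(-2037))/176658 - 1/3921587/4156537 = (-168*(-1/2037) + 97)*(1/176658) - 1/3921587*1/4156537 = (8/97 + 97)*(1/176658) - 1/16300221464219 = (9417/97)*(1/176658) - 1/16300221464219 = 3139/5711942 - 1/16300221464219 = 51166395170471499/93105919590774003298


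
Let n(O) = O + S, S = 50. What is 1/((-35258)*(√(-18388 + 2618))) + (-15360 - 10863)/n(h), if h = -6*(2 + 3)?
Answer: -26223/20 + I*√15770/556018660 ≈ -1311.2 + 2.2585e-7*I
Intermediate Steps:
h = -30 (h = -6*5 = -30)
n(O) = 50 + O (n(O) = O + 50 = 50 + O)
1/((-35258)*(√(-18388 + 2618))) + (-15360 - 10863)/n(h) = 1/((-35258)*(√(-18388 + 2618))) + (-15360 - 10863)/(50 - 30) = -(-I*√15770/15770)/35258 - 26223/20 = -(-I*√15770/15770)/35258 - 26223*1/20 = -(-1)*I*√15770/556018660 - 26223/20 = I*√15770/556018660 - 26223/20 = -26223/20 + I*√15770/556018660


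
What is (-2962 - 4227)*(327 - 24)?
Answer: -2178267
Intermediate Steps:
(-2962 - 4227)*(327 - 24) = -7189*303 = -2178267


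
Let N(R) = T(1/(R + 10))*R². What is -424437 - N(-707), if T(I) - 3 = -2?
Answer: -924286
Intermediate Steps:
T(I) = 1 (T(I) = 3 - 2 = 1)
N(R) = R² (N(R) = 1*R² = R²)
-424437 - N(-707) = -424437 - 1*(-707)² = -424437 - 1*499849 = -424437 - 499849 = -924286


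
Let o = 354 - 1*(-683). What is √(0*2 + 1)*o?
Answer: 1037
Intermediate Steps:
o = 1037 (o = 354 + 683 = 1037)
√(0*2 + 1)*o = √(0*2 + 1)*1037 = √(0 + 1)*1037 = √1*1037 = 1*1037 = 1037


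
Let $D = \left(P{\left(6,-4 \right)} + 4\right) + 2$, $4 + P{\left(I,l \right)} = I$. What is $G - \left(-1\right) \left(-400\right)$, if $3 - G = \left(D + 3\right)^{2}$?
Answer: $-518$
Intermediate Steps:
$P{\left(I,l \right)} = -4 + I$
$D = 8$ ($D = \left(\left(-4 + 6\right) + 4\right) + 2 = \left(2 + 4\right) + 2 = 6 + 2 = 8$)
$G = -118$ ($G = 3 - \left(8 + 3\right)^{2} = 3 - 11^{2} = 3 - 121 = -118$)
$G - \left(-1\right) \left(-400\right) = -118 - \left(-1\right) \left(-400\right) = -118 - 400 = -518$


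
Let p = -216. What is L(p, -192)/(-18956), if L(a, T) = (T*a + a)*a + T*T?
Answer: 316944/677 ≈ 468.16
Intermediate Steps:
L(a, T) = T² + a*(a + T*a) (L(a, T) = (a + T*a)*a + T² = a*(a + T*a) + T² = T² + a*(a + T*a))
L(p, -192)/(-18956) = ((-192)² + (-216)² - 192*(-216)²)/(-18956) = (36864 + 46656 - 192*46656)*(-1/18956) = (36864 + 46656 - 8957952)*(-1/18956) = -8874432*(-1/18956) = 316944/677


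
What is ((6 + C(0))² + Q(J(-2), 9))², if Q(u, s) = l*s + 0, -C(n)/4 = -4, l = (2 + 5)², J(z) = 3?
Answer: 855625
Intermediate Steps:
l = 49 (l = 7² = 49)
C(n) = 16 (C(n) = -4*(-4) = 16)
Q(u, s) = 49*s (Q(u, s) = 49*s + 0 = 49*s)
((6 + C(0))² + Q(J(-2), 9))² = ((6 + 16)² + 49*9)² = (22² + 441)² = (484 + 441)² = 925² = 855625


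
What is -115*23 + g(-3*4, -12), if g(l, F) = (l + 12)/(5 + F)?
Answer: -2645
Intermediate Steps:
g(l, F) = (12 + l)/(5 + F)
-115*23 + g(-3*4, -12) = -115*23 + (12 - 3*4)/(5 - 12) = -2645 + (12 - 12)/(-7) = -2645 - ⅐*0 = -2645 + 0 = -2645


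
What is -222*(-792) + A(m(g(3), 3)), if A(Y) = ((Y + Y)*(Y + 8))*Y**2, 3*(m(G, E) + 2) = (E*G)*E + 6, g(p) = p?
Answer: 200610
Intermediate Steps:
m(G, E) = G*E**2/3 (m(G, E) = -2 + ((E*G)*E + 6)/3 = -2 + (G*E**2 + 6)/3 = -2 + (6 + G*E**2)/3 = -2 + (2 + G*E**2/3) = G*E**2/3)
A(Y) = 2*Y**3*(8 + Y) (A(Y) = ((2*Y)*(8 + Y))*Y**2 = (2*Y*(8 + Y))*Y**2 = 2*Y**3*(8 + Y))
-222*(-792) + A(m(g(3), 3)) = -222*(-792) + 2*((1/3)*3*3**2)**3*(8 + (1/3)*3*3**2) = 175824 + 2*((1/3)*3*9)**3*(8 + (1/3)*3*9) = 175824 + 2*9**3*(8 + 9) = 175824 + 2*729*17 = 175824 + 24786 = 200610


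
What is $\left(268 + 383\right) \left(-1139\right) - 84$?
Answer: $-741573$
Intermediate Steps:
$\left(268 + 383\right) \left(-1139\right) - 84 = 651 \left(-1139\right) - 84 = -741489 - 84 = -741573$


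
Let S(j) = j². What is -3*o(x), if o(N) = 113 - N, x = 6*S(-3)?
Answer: -177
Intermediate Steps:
x = 54 (x = 6*(-3)² = 6*9 = 54)
-3*o(x) = -3*(113 - 1*54) = -3*(113 - 54) = -3*59 = -177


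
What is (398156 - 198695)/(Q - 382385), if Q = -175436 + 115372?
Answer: -66487/147483 ≈ -0.45081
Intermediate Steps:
Q = -60064
(398156 - 198695)/(Q - 382385) = (398156 - 198695)/(-60064 - 382385) = 199461/(-442449) = 199461*(-1/442449) = -66487/147483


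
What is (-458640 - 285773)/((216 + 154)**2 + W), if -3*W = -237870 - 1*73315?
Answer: -2233239/721885 ≈ -3.0936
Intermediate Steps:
W = 311185/3 (W = -(-237870 - 1*73315)/3 = -(-237870 - 73315)/3 = -1/3*(-311185) = 311185/3 ≈ 1.0373e+5)
(-458640 - 285773)/((216 + 154)**2 + W) = (-458640 - 285773)/((216 + 154)**2 + 311185/3) = -744413/(370**2 + 311185/3) = -744413/(136900 + 311185/3) = -744413/721885/3 = -744413*3/721885 = -2233239/721885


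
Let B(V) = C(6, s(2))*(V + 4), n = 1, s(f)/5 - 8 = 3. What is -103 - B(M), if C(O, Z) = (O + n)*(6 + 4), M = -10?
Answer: 317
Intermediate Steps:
s(f) = 55 (s(f) = 40 + 5*3 = 40 + 15 = 55)
C(O, Z) = 10 + 10*O (C(O, Z) = (O + 1)*(6 + 4) = (1 + O)*10 = 10 + 10*O)
B(V) = 280 + 70*V (B(V) = (10 + 10*6)*(V + 4) = (10 + 60)*(4 + V) = 70*(4 + V) = 280 + 70*V)
-103 - B(M) = -103 - (280 + 70*(-10)) = -103 - (280 - 700) = -103 - 1*(-420) = -103 + 420 = 317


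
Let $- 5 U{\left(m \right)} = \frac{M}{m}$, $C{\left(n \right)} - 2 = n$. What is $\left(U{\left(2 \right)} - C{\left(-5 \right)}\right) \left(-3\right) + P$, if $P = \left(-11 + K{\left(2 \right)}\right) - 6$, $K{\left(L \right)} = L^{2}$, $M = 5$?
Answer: $- \frac{41}{2} \approx -20.5$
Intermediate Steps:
$C{\left(n \right)} = 2 + n$
$U{\left(m \right)} = - \frac{1}{m}$ ($U{\left(m \right)} = - \frac{5 \frac{1}{m}}{5} = - \frac{1}{m}$)
$P = -13$ ($P = \left(-11 + 2^{2}\right) - 6 = \left(-11 + 4\right) - 6 = -7 - 6 = -13$)
$\left(U{\left(2 \right)} - C{\left(-5 \right)}\right) \left(-3\right) + P = \left(- \frac{1}{2} - \left(2 - 5\right)\right) \left(-3\right) - 13 = \left(\left(-1\right) \frac{1}{2} - -3\right) \left(-3\right) - 13 = \left(- \frac{1}{2} + 3\right) \left(-3\right) - 13 = \frac{5}{2} \left(-3\right) - 13 = - \frac{15}{2} - 13 = - \frac{41}{2}$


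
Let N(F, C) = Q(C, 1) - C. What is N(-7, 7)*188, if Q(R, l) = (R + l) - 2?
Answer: -188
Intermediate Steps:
Q(R, l) = -2 + R + l
N(F, C) = -1 (N(F, C) = (-2 + C + 1) - C = (-1 + C) - C = -1)
N(-7, 7)*188 = -1*188 = -188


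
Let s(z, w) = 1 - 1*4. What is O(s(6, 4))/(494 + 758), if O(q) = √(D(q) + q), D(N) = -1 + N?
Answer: I*√7/1252 ≈ 0.0021132*I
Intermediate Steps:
s(z, w) = -3 (s(z, w) = 1 - 4 = -3)
O(q) = √(-1 + 2*q) (O(q) = √((-1 + q) + q) = √(-1 + 2*q))
O(s(6, 4))/(494 + 758) = √(-1 + 2*(-3))/(494 + 758) = √(-1 - 6)/1252 = √(-7)*(1/1252) = (I*√7)*(1/1252) = I*√7/1252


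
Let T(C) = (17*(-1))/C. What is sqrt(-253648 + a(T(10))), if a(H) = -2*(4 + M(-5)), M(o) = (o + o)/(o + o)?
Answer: I*sqrt(253658) ≈ 503.64*I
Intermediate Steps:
M(o) = 1 (M(o) = (2*o)/((2*o)) = (2*o)*(1/(2*o)) = 1)
T(C) = -17/C
a(H) = -10 (a(H) = -2*(4 + 1) = -2*5 = -10)
sqrt(-253648 + a(T(10))) = sqrt(-253648 - 10) = sqrt(-253658) = I*sqrt(253658)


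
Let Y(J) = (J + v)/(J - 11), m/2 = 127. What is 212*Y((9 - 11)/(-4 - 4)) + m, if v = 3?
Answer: 8166/43 ≈ 189.91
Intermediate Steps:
m = 254 (m = 2*127 = 254)
Y(J) = (3 + J)/(-11 + J) (Y(J) = (J + 3)/(J - 11) = (3 + J)/(-11 + J))
212*Y((9 - 11)/(-4 - 4)) + m = 212*((3 + (9 - 11)/(-4 - 4))/(-11 + (9 - 11)/(-4 - 4))) + 254 = 212*((3 - 2/(-8))/(-11 - 2/(-8))) + 254 = 212*((3 - 2*(-⅛))/(-11 - 2*(-⅛))) + 254 = 212*((3 + ¼)/(-11 + ¼)) + 254 = 212*((13/4)/(-43/4)) + 254 = 212*(-4/43*13/4) + 254 = 212*(-13/43) + 254 = -2756/43 + 254 = 8166/43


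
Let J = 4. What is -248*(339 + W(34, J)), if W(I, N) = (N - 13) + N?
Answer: -82832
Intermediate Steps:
W(I, N) = -13 + 2*N (W(I, N) = (-13 + N) + N = -13 + 2*N)
-248*(339 + W(34, J)) = -248*(339 + (-13 + 2*4)) = -248*(339 + (-13 + 8)) = -248*(339 - 5) = -248*334 = -82832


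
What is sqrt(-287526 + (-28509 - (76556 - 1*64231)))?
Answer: 2*I*sqrt(82090) ≈ 573.03*I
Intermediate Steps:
sqrt(-287526 + (-28509 - (76556 - 1*64231))) = sqrt(-287526 + (-28509 - (76556 - 64231))) = sqrt(-287526 + (-28509 - 1*12325)) = sqrt(-287526 + (-28509 - 12325)) = sqrt(-287526 - 40834) = sqrt(-328360) = 2*I*sqrt(82090)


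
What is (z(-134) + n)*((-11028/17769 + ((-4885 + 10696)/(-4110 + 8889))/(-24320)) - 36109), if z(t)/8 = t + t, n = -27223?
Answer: 27037160502386367853/25496382720 ≈ 1.0604e+9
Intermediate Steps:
z(t) = 16*t (z(t) = 8*(t + t) = 8*(2*t) = 16*t)
(z(-134) + n)*((-11028/17769 + ((-4885 + 10696)/(-4110 + 8889))/(-24320)) - 36109) = (16*(-134) - 27223)*((-11028/17769 + ((-4885 + 10696)/(-4110 + 8889))/(-24320)) - 36109) = (-2144 - 27223)*((-11028*1/17769 + (5811/4779)*(-1/24320)) - 36109) = -29367*((-3676/5923 + (5811*(1/4779))*(-1/24320)) - 36109) = -29367*((-3676/5923 + (1937/1593)*(-1/24320)) - 36109) = -29367*((-3676/5923 - 1937/38741760) - 36109) = -29367*(-142426182611/229467444480 - 36109) = -29367*(-8285982378910931/229467444480) = 27037160502386367853/25496382720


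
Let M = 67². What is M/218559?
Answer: 4489/218559 ≈ 0.020539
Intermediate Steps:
M = 4489
M/218559 = 4489/218559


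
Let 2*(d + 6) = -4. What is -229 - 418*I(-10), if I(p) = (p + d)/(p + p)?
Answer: -3026/5 ≈ -605.20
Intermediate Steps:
d = -8 (d = -6 + (½)*(-4) = -6 - 2 = -8)
I(p) = (-8 + p)/(2*p) (I(p) = (p - 8)/(p + p) = (-8 + p)/((2*p)) = (-8 + p)*(1/(2*p)) = (-8 + p)/(2*p))
-229 - 418*I(-10) = -229 - 209*(-8 - 10)/(-10) = -229 - 209*(-1)*(-18)/10 = -229 - 418*9/10 = -229 - 1881/5 = -3026/5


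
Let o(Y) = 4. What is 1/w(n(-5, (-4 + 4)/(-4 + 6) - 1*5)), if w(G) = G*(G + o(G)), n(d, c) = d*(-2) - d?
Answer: 1/285 ≈ 0.0035088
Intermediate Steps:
n(d, c) = -3*d (n(d, c) = -2*d - d = -3*d)
w(G) = G*(4 + G) (w(G) = G*(G + 4) = G*(4 + G))
1/w(n(-5, (-4 + 4)/(-4 + 6) - 1*5)) = 1/((-3*(-5))*(4 - 3*(-5))) = 1/(15*(4 + 15)) = 1/(15*19) = 1/285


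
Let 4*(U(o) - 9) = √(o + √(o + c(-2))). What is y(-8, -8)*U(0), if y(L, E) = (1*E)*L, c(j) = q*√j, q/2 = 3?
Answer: 576 + 16*2^(3/8)*3^(¼)*I^(¼) ≈ 601.23 + 10.45*I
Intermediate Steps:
q = 6 (q = 2*3 = 6)
c(j) = 6*√j
U(o) = 9 + √(o + √(o + 6*I*√2))/4 (U(o) = 9 + √(o + √(o + 6*√(-2)))/4 = 9 + √(o + √(o + 6*(I*√2)))/4 = 9 + √(o + √(o + 6*I*√2))/4)
y(L, E) = E*L
y(-8, -8)*U(0) = (-8*(-8))*(9 + √(0 + √(0 + 6*I*√2))/4) = 64*(9 + √(0 + √(6*I*√2))/4) = 64*(9 + √(0 + 2^(¾)*√3*√I)/4) = 64*(9 + √(2^(¾)*√3*√I)/4) = 64*(9 + (2^(3/8)*3^(¼)*I^(¼))/4) = 64*(9 + 2^(3/8)*3^(¼)*I^(¼)/4) = 576 + 16*2^(3/8)*3^(¼)*I^(¼)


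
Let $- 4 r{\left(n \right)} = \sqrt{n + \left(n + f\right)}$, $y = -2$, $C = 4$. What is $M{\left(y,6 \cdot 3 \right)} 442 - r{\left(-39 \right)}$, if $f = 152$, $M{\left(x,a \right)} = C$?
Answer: $1768 + \frac{\sqrt{74}}{4} \approx 1770.2$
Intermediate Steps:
$M{\left(x,a \right)} = 4$
$r{\left(n \right)} = - \frac{\sqrt{152 + 2 n}}{4}$ ($r{\left(n \right)} = - \frac{\sqrt{n + \left(n + 152\right)}}{4} = - \frac{\sqrt{n + \left(152 + n\right)}}{4} = - \frac{\sqrt{152 + 2 n}}{4}$)
$M{\left(y,6 \cdot 3 \right)} 442 - r{\left(-39 \right)} = 4 \cdot 442 - - \frac{\sqrt{152 + 2 \left(-39\right)}}{4} = 1768 - - \frac{\sqrt{152 - 78}}{4} = 1768 - - \frac{\sqrt{74}}{4} = 1768 + \frac{\sqrt{74}}{4}$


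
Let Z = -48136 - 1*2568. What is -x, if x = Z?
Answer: 50704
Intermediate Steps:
Z = -50704 (Z = -48136 - 2568 = -50704)
x = -50704
-x = -1*(-50704) = 50704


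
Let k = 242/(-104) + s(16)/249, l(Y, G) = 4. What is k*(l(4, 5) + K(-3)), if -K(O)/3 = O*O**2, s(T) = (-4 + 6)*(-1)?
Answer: -2569805/12948 ≈ -198.47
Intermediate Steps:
s(T) = -2 (s(T) = 2*(-1) = -2)
K(O) = -3*O**3 (K(O) = -3*O*O**2 = -3*O**3)
k = -30233/12948 (k = 242/(-104) - 2/249 = 242*(-1/104) - 2*1/249 = -121/52 - 2/249 = -30233/12948 ≈ -2.3350)
k*(l(4, 5) + K(-3)) = -30233*(4 - 3*(-3)**3)/12948 = -30233*(4 - 3*(-27))/12948 = -30233*(4 + 81)/12948 = -30233/12948*85 = -2569805/12948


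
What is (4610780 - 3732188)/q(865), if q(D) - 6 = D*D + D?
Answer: 109824/93637 ≈ 1.1729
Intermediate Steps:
q(D) = 6 + D + D**2 (q(D) = 6 + (D*D + D) = 6 + (D**2 + D) = 6 + (D + D**2) = 6 + D + D**2)
(4610780 - 3732188)/q(865) = (4610780 - 3732188)/(6 + 865 + 865**2) = 878592/(6 + 865 + 748225) = 878592/749096 = 878592*(1/749096) = 109824/93637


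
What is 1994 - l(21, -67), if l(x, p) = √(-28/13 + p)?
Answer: 1994 - I*√11687/13 ≈ 1994.0 - 8.3159*I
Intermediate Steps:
l(x, p) = √(-28/13 + p) (l(x, p) = √(-28*1/13 + p) = √(-28/13 + p))
1994 - l(21, -67) = 1994 - √(-364 + 169*(-67))/13 = 1994 - √(-364 - 11323)/13 = 1994 - √(-11687)/13 = 1994 - I*√11687/13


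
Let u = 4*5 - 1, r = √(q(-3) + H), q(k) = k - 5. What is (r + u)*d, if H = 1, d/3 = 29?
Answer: 1653 + 87*I*√7 ≈ 1653.0 + 230.18*I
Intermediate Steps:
d = 87 (d = 3*29 = 87)
q(k) = -5 + k
r = I*√7 (r = √((-5 - 3) + 1) = √(-8 + 1) = √(-7) = I*√7 ≈ 2.6458*I)
u = 19 (u = 20 - 1 = 19)
(r + u)*d = (I*√7 + 19)*87 = (19 + I*√7)*87 = 1653 + 87*I*√7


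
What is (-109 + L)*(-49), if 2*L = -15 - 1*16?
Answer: 12201/2 ≈ 6100.5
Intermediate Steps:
L = -31/2 (L = (-15 - 1*16)/2 = (-15 - 16)/2 = (½)*(-31) = -31/2 ≈ -15.500)
(-109 + L)*(-49) = (-109 - 31/2)*(-49) = -249/2*(-49) = 12201/2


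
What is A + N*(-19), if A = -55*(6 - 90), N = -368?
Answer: 11612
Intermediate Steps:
A = 4620 (A = -55*(-84) = -1*(-4620) = 4620)
A + N*(-19) = 4620 - 368*(-19) = 4620 + 6992 = 11612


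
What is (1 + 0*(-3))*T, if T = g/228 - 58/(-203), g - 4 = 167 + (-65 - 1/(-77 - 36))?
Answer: 45127/60116 ≈ 0.75067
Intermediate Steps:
g = 11979/113 (g = 4 + (167 + (-65 - 1/(-77 - 36))) = 4 + (167 + (-65 - 1/(-113))) = 4 + (167 + (-65 - 1*(-1/113))) = 4 + (167 + (-65 + 1/113)) = 4 + (167 - 7344/113) = 4 + 11527/113 = 11979/113 ≈ 106.01)
T = 45127/60116 (T = (11979/113)/228 - 58/(-203) = (11979/113)*(1/228) - 58*(-1/203) = 3993/8588 + 2/7 = 45127/60116 ≈ 0.75067)
(1 + 0*(-3))*T = (1 + 0*(-3))*(45127/60116) = (1 + 0)*(45127/60116) = 1*(45127/60116) = 45127/60116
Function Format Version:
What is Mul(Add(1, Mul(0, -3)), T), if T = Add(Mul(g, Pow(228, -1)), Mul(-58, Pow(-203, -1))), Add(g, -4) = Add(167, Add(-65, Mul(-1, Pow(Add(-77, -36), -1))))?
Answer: Rational(45127, 60116) ≈ 0.75067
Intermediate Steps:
g = Rational(11979, 113) (g = Add(4, Add(167, Add(-65, Mul(-1, Pow(Add(-77, -36), -1))))) = Add(4, Add(167, Add(-65, Mul(-1, Pow(-113, -1))))) = Add(4, Add(167, Add(-65, Mul(-1, Rational(-1, 113))))) = Add(4, Add(167, Add(-65, Rational(1, 113)))) = Add(4, Add(167, Rational(-7344, 113))) = Add(4, Rational(11527, 113)) = Rational(11979, 113) ≈ 106.01)
T = Rational(45127, 60116) (T = Add(Mul(Rational(11979, 113), Pow(228, -1)), Mul(-58, Pow(-203, -1))) = Add(Mul(Rational(11979, 113), Rational(1, 228)), Mul(-58, Rational(-1, 203))) = Add(Rational(3993, 8588), Rational(2, 7)) = Rational(45127, 60116) ≈ 0.75067)
Mul(Add(1, Mul(0, -3)), T) = Mul(Add(1, Mul(0, -3)), Rational(45127, 60116)) = Mul(Add(1, 0), Rational(45127, 60116)) = Mul(1, Rational(45127, 60116)) = Rational(45127, 60116)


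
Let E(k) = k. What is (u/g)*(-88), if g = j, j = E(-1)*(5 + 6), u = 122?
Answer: 976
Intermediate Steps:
j = -11 (j = -(5 + 6) = -1*11 = -11)
g = -11
(u/g)*(-88) = (122/(-11))*(-88) = (122*(-1/11))*(-88) = -122/11*(-88) = 976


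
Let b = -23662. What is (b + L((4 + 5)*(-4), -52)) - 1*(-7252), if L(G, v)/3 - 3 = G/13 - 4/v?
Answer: -213318/13 ≈ -16409.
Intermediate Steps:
L(G, v) = 9 - 12/v + 3*G/13 (L(G, v) = 9 + 3*(G/13 - 4/v) = 9 + 3*(-4/v + G/13) = 9 + (-12/v + 3*G/13) = 9 - 12/v + 3*G/13)
(b + L((4 + 5)*(-4), -52)) - 1*(-7252) = (-23662 + (9 - 12/(-52) + 3*((4 + 5)*(-4))/13)) - 1*(-7252) = (-23662 + (9 - 12*(-1/52) + 3*(9*(-4))/13)) + 7252 = (-23662 + (9 + 3/13 + (3/13)*(-36))) + 7252 = (-23662 + (9 + 3/13 - 108/13)) + 7252 = (-23662 + 12/13) + 7252 = -307594/13 + 7252 = -213318/13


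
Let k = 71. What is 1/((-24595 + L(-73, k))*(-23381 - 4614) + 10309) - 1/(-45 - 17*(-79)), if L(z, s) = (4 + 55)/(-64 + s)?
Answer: -4818170547/6253997163634 ≈ -0.00077041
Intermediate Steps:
L(z, s) = 59/(-64 + s)
1/((-24595 + L(-73, k))*(-23381 - 4614) + 10309) - 1/(-45 - 17*(-79)) = 1/((-24595 + 59/(-64 + 71))*(-23381 - 4614) + 10309) - 1/(-45 - 17*(-79)) = 1/((-24595 + 59/7)*(-27995) + 10309) - 1/(-45 + 1343) = 1/((-24595 + 59*(⅐))*(-27995) + 10309) - 1/1298 = 1/((-24595 + 59/7)*(-27995) + 10309) - 1*1/1298 = 1/(-172106/7*(-27995) + 10309) - 1/1298 = 1/(4818107470/7 + 10309) - 1/1298 = 1/(4818179633/7) - 1/1298 = 7/4818179633 - 1/1298 = -4818170547/6253997163634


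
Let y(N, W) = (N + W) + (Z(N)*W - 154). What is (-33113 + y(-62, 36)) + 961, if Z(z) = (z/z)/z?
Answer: -1002310/31 ≈ -32333.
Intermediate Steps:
Z(z) = 1/z
y(N, W) = -154 + N + W + W/N (y(N, W) = (N + W) + (W/N - 154) = (N + W) + (-154 + W/N) = -154 + N + W + W/N)
(-33113 + y(-62, 36)) + 961 = (-33113 + (-154 - 62 + 36 + 36/(-62))) + 961 = (-33113 + (-154 - 62 + 36 + 36*(-1/62))) + 961 = (-33113 + (-154 - 62 + 36 - 18/31)) + 961 = (-33113 - 5598/31) + 961 = -1032101/31 + 961 = -1002310/31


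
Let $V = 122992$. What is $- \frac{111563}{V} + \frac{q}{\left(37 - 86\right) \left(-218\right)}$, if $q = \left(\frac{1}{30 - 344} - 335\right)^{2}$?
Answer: $\frac{155428258575927}{16191934804528} \approx 9.5991$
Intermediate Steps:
$q = \frac{11065146481}{98596}$ ($q = \left(\frac{1}{-314} - 335\right)^{2} = \left(- \frac{1}{314} - 335\right)^{2} = \left(- \frac{105191}{314}\right)^{2} = \frac{11065146481}{98596} \approx 1.1223 \cdot 10^{5}$)
$- \frac{111563}{V} + \frac{q}{\left(37 - 86\right) \left(-218\right)} = - \frac{111563}{122992} + \frac{11065146481}{98596 \left(37 - 86\right) \left(-218\right)} = \left(-111563\right) \frac{1}{122992} + \frac{11065146481}{98596 \left(\left(-49\right) \left(-218\right)\right)} = - \frac{111563}{122992} + \frac{11065146481}{98596 \cdot 10682} = - \frac{111563}{122992} + \frac{11065146481}{98596} \cdot \frac{1}{10682} = - \frac{111563}{122992} + \frac{11065146481}{1053202472} = \frac{155428258575927}{16191934804528}$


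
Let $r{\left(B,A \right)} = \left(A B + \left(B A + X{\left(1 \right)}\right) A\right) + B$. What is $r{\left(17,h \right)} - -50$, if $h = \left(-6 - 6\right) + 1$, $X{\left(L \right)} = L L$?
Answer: $1926$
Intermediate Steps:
$X{\left(L \right)} = L^{2}$
$h = -11$ ($h = -12 + 1 = -11$)
$r{\left(B,A \right)} = B + A B + A \left(1 + A B\right)$ ($r{\left(B,A \right)} = \left(A B + \left(B A + 1^{2}\right) A\right) + B = \left(A B + \left(A B + 1\right) A\right) + B = \left(A B + \left(1 + A B\right) A\right) + B = \left(A B + A \left(1 + A B\right)\right) + B = B + A B + A \left(1 + A B\right)$)
$r{\left(17,h \right)} - -50 = \left(-11 + 17 - 187 + 17 \left(-11\right)^{2}\right) - -50 = \left(-11 + 17 - 187 + 17 \cdot 121\right) + 50 = \left(-11 + 17 - 187 + 2057\right) + 50 = 1876 + 50 = 1926$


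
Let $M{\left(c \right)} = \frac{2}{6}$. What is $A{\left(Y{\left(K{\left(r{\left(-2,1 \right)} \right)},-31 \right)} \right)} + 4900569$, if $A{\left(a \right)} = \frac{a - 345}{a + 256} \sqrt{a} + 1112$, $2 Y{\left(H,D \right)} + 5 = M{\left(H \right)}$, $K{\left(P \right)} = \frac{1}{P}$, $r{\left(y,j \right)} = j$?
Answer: $4901681 - \frac{1042 i \sqrt{21}}{2283} \approx 4.9017 \cdot 10^{6} - 2.0916 i$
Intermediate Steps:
$M{\left(c \right)} = \frac{1}{3}$ ($M{\left(c \right)} = 2 \cdot \frac{1}{6} = \frac{1}{3}$)
$Y{\left(H,D \right)} = - \frac{7}{3}$ ($Y{\left(H,D \right)} = - \frac{5}{2} + \frac{1}{2} \cdot \frac{1}{3} = - \frac{5}{2} + \frac{1}{6} = - \frac{7}{3}$)
$A{\left(a \right)} = 1112 + \frac{\sqrt{a} \left(-345 + a\right)}{256 + a}$ ($A{\left(a \right)} = \frac{-345 + a}{256 + a} \sqrt{a} + 1112 = \frac{\sqrt{a} \left(-345 + a\right)}{256 + a} + 1112 = 1112 + \frac{\sqrt{a} \left(-345 + a\right)}{256 + a}$)
$A{\left(Y{\left(K{\left(r{\left(-2,1 \right)} \right)},-31 \right)} \right)} + 4900569 = \frac{284672 + \left(- \frac{7}{3}\right)^{\frac{3}{2}} - 345 \sqrt{- \frac{7}{3}} + 1112 \left(- \frac{7}{3}\right)}{256 - \frac{7}{3}} + 4900569 = \frac{284672 - \frac{7 i \sqrt{21}}{9} - 345 \frac{i \sqrt{21}}{3} - \frac{7784}{3}}{\frac{761}{3}} + 4900569 = \frac{3 \left(284672 - \frac{7 i \sqrt{21}}{9} - 115 i \sqrt{21} - \frac{7784}{3}\right)}{761} + 4900569 = \frac{3 \left(\frac{846232}{3} - \frac{1042 i \sqrt{21}}{9}\right)}{761} + 4900569 = \left(1112 - \frac{1042 i \sqrt{21}}{2283}\right) + 4900569 = 4901681 - \frac{1042 i \sqrt{21}}{2283}$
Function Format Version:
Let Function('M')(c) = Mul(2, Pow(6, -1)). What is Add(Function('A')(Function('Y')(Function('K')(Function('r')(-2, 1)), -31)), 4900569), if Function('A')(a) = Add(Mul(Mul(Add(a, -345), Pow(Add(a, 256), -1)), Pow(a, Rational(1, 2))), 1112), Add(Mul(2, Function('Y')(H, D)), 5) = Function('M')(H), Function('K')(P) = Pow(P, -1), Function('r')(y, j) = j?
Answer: Add(4901681, Mul(Rational(-1042, 2283), I, Pow(21, Rational(1, 2)))) ≈ Add(4.9017e+6, Mul(-2.0916, I))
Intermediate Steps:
Function('M')(c) = Rational(1, 3) (Function('M')(c) = Mul(2, Rational(1, 6)) = Rational(1, 3))
Function('Y')(H, D) = Rational(-7, 3) (Function('Y')(H, D) = Add(Rational(-5, 2), Mul(Rational(1, 2), Rational(1, 3))) = Add(Rational(-5, 2), Rational(1, 6)) = Rational(-7, 3))
Function('A')(a) = Add(1112, Mul(Pow(a, Rational(1, 2)), Pow(Add(256, a), -1), Add(-345, a))) (Function('A')(a) = Add(Mul(Mul(Add(-345, a), Pow(Add(256, a), -1)), Pow(a, Rational(1, 2))), 1112) = Add(Mul(Mul(Pow(Add(256, a), -1), Add(-345, a)), Pow(a, Rational(1, 2))), 1112) = Add(Mul(Pow(a, Rational(1, 2)), Pow(Add(256, a), -1), Add(-345, a)), 1112) = Add(1112, Mul(Pow(a, Rational(1, 2)), Pow(Add(256, a), -1), Add(-345, a))))
Add(Function('A')(Function('Y')(Function('K')(Function('r')(-2, 1)), -31)), 4900569) = Add(Mul(Pow(Add(256, Rational(-7, 3)), -1), Add(284672, Pow(Rational(-7, 3), Rational(3, 2)), Mul(-345, Pow(Rational(-7, 3), Rational(1, 2))), Mul(1112, Rational(-7, 3)))), 4900569) = Add(Mul(Pow(Rational(761, 3), -1), Add(284672, Mul(Rational(-7, 9), I, Pow(21, Rational(1, 2))), Mul(-345, Mul(Rational(1, 3), I, Pow(21, Rational(1, 2)))), Rational(-7784, 3))), 4900569) = Add(Mul(Rational(3, 761), Add(284672, Mul(Rational(-7, 9), I, Pow(21, Rational(1, 2))), Mul(-115, I, Pow(21, Rational(1, 2))), Rational(-7784, 3))), 4900569) = Add(Mul(Rational(3, 761), Add(Rational(846232, 3), Mul(Rational(-1042, 9), I, Pow(21, Rational(1, 2))))), 4900569) = Add(Add(1112, Mul(Rational(-1042, 2283), I, Pow(21, Rational(1, 2)))), 4900569) = Add(4901681, Mul(Rational(-1042, 2283), I, Pow(21, Rational(1, 2))))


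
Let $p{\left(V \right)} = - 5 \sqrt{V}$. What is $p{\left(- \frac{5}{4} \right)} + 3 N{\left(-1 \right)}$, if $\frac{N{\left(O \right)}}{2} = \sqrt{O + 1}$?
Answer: $- \frac{5 i \sqrt{5}}{2} \approx - 5.5902 i$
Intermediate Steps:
$N{\left(O \right)} = 2 \sqrt{1 + O}$ ($N{\left(O \right)} = 2 \sqrt{O + 1} = 2 \sqrt{1 + O}$)
$p{\left(- \frac{5}{4} \right)} + 3 N{\left(-1 \right)} = - 5 \sqrt{- \frac{5}{4}} + 3 \cdot 2 \sqrt{1 - 1} = - 5 \sqrt{\left(-5\right) \frac{1}{4}} + 3 \cdot 2 \sqrt{0} = - 5 \sqrt{- \frac{5}{4}} + 3 \cdot 2 \cdot 0 = - 5 \frac{i \sqrt{5}}{2} + 3 \cdot 0 = - \frac{5 i \sqrt{5}}{2} + 0 = - \frac{5 i \sqrt{5}}{2}$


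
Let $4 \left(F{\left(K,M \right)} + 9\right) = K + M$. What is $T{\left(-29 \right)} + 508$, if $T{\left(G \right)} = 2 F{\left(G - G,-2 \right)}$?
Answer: $489$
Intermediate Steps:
$F{\left(K,M \right)} = -9 + \frac{K}{4} + \frac{M}{4}$ ($F{\left(K,M \right)} = -9 + \frac{K + M}{4} = -9 + \left(\frac{K}{4} + \frac{M}{4}\right) = -9 + \frac{K}{4} + \frac{M}{4}$)
$T{\left(G \right)} = -19$ ($T{\left(G \right)} = 2 \left(-9 + \frac{G - G}{4} + \frac{1}{4} \left(-2\right)\right) = 2 \left(-9 + \frac{1}{4} \cdot 0 - \frac{1}{2}\right) = 2 \left(-9 + 0 - \frac{1}{2}\right) = 2 \left(- \frac{19}{2}\right) = -19$)
$T{\left(-29 \right)} + 508 = -19 + 508 = 489$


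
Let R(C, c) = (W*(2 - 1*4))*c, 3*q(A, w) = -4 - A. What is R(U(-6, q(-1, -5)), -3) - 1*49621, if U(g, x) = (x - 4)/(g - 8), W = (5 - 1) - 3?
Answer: -49615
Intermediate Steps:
W = 1 (W = 4 - 3 = 1)
q(A, w) = -4/3 - A/3 (q(A, w) = (-4 - A)/3 = -4/3 - A/3)
U(g, x) = (-4 + x)/(-8 + g)
R(C, c) = -2*c (R(C, c) = (1*(2 - 1*4))*c = (1*(2 - 4))*c = (1*(-2))*c = -2*c)
R(U(-6, q(-1, -5)), -3) - 1*49621 = -2*(-3) - 1*49621 = 6 - 49621 = -49615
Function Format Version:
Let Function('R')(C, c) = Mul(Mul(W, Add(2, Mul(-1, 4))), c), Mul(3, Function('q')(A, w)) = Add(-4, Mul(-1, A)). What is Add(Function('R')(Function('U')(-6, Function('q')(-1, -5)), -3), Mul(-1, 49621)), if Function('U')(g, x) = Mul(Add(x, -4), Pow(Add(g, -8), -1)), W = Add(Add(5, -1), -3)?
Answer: -49615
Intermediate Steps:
W = 1 (W = Add(4, -3) = 1)
Function('q')(A, w) = Add(Rational(-4, 3), Mul(Rational(-1, 3), A)) (Function('q')(A, w) = Mul(Rational(1, 3), Add(-4, Mul(-1, A))) = Add(Rational(-4, 3), Mul(Rational(-1, 3), A)))
Function('U')(g, x) = Mul(Pow(Add(-8, g), -1), Add(-4, x)) (Function('U')(g, x) = Mul(Add(-4, x), Pow(Add(-8, g), -1)) = Mul(Pow(Add(-8, g), -1), Add(-4, x)))
Function('R')(C, c) = Mul(-2, c) (Function('R')(C, c) = Mul(Mul(1, Add(2, Mul(-1, 4))), c) = Mul(Mul(1, Add(2, -4)), c) = Mul(Mul(1, -2), c) = Mul(-2, c))
Add(Function('R')(Function('U')(-6, Function('q')(-1, -5)), -3), Mul(-1, 49621)) = Add(Mul(-2, -3), Mul(-1, 49621)) = Add(6, -49621) = -49615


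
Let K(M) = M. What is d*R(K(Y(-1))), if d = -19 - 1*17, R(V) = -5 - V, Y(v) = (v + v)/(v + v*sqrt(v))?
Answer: 216 - 36*I ≈ 216.0 - 36.0*I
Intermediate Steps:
Y(v) = 2*v/(v + v**(3/2)) (Y(v) = (2*v)/(v + v**(3/2)) = 2*v/(v + v**(3/2)))
d = -36 (d = -19 - 17 = -36)
d*R(K(Y(-1))) = -36*(-5 - 2*(-1)/(-1 + (-1)**(3/2))) = -36*(-5 - 2*(-1)/(-1 - I)) = -36*(-5 - 2*(-1)*(-1 + I)/2) = -36*(-5 - (1 - I)) = -36*(-5 + (-1 + I)) = -36*(-6 + I) = 216 - 36*I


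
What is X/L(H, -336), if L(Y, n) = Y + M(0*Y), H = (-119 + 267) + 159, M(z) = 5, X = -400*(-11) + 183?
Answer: 4583/312 ≈ 14.689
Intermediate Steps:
X = 4583 (X = 4400 + 183 = 4583)
H = 307 (H = 148 + 159 = 307)
L(Y, n) = 5 + Y (L(Y, n) = Y + 5 = 5 + Y)
X/L(H, -336) = 4583/(5 + 307) = 4583/312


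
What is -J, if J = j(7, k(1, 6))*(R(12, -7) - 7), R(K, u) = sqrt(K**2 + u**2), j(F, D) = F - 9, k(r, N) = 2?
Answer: -14 + 2*sqrt(193) ≈ 13.785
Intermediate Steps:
j(F, D) = -9 + F
J = 14 - 2*sqrt(193) (J = (-9 + 7)*(sqrt(12**2 + (-7)**2) - 7) = -2*(sqrt(144 + 49) - 7) = -2*(sqrt(193) - 7) = -2*(-7 + sqrt(193)) = 14 - 2*sqrt(193) ≈ -13.785)
-J = -(14 - 2*sqrt(193)) = -14 + 2*sqrt(193)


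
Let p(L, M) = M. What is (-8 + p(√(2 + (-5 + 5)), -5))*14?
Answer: -182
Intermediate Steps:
(-8 + p(√(2 + (-5 + 5)), -5))*14 = (-8 - 5)*14 = -13*14 = -182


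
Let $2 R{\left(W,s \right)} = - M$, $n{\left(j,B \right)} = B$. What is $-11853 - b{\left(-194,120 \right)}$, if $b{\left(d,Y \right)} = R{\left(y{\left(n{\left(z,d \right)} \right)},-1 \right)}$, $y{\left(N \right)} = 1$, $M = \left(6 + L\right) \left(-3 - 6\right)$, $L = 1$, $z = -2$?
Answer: $- \frac{23769}{2} \approx -11885.0$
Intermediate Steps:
$M = -63$ ($M = \left(6 + 1\right) \left(-3 - 6\right) = 7 \left(-9\right) = -63$)
$R{\left(W,s \right)} = \frac{63}{2}$ ($R{\left(W,s \right)} = \frac{\left(-1\right) \left(-63\right)}{2} = \frac{1}{2} \cdot 63 = \frac{63}{2}$)
$b{\left(d,Y \right)} = \frac{63}{2}$
$-11853 - b{\left(-194,120 \right)} = -11853 - \frac{63}{2} = - \frac{23769}{2}$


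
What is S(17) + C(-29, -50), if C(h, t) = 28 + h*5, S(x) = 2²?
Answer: -113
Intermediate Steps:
S(x) = 4
C(h, t) = 28 + 5*h
S(17) + C(-29, -50) = 4 + (28 + 5*(-29)) = 4 + (28 - 145) = 4 - 117 = -113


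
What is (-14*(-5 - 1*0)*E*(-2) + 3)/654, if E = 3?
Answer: -139/218 ≈ -0.63761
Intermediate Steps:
(-14*(-5 - 1*0)*E*(-2) + 3)/654 = (-14*(-5 - 1*0)*3*(-2) + 3)/654 = (-14*(-5 + 0)*3*(-2) + 3)*(1/654) = (-14*(-5*3)*(-2) + 3)*(1/654) = (-(-210)*(-2) + 3)*(1/654) = (-14*30 + 3)*(1/654) = (-420 + 3)*(1/654) = -417*1/654 = -139/218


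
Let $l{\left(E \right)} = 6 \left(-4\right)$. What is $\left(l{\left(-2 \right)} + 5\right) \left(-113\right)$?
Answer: $2147$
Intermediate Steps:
$l{\left(E \right)} = -24$
$\left(l{\left(-2 \right)} + 5\right) \left(-113\right) = \left(-24 + 5\right) \left(-113\right) = \left(-19\right) \left(-113\right) = 2147$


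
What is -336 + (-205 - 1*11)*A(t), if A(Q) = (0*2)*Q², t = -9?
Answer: -336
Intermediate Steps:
A(Q) = 0 (A(Q) = 0*Q² = 0)
-336 + (-205 - 1*11)*A(t) = -336 + (-205 - 1*11)*0 = -336 + (-205 - 11)*0 = -336 - 216*0 = -336 + 0 = -336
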